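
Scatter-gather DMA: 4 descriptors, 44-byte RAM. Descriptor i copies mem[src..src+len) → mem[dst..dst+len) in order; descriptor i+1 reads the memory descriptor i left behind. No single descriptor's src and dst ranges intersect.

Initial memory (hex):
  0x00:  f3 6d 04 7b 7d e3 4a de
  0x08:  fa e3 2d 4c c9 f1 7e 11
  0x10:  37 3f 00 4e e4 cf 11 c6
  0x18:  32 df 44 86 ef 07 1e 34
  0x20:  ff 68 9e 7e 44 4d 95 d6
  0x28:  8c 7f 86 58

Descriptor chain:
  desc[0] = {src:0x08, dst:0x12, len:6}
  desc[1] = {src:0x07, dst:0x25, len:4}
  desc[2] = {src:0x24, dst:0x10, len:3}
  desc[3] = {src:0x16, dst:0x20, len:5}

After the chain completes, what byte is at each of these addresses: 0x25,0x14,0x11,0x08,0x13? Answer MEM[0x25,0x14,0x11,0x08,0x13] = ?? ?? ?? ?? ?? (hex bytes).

D0: mem[0x12..0x17] <- [fa e3 2d 4c c9 f1]
D1: mem[0x25..0x28] <- [de fa e3 2d]
D2: mem[0x10..0x12] <- [44 de fa]
D3: mem[0x20..0x24] <- [c9 f1 32 df 44]
query mem[0x25]=0xde, mem[0x14]=0x2d, mem[0x11]=0xde, mem[0x08]=0xfa, mem[0x13]=0xe3

MEM[0x25,0x14,0x11,0x08,0x13] = de 2d de fa e3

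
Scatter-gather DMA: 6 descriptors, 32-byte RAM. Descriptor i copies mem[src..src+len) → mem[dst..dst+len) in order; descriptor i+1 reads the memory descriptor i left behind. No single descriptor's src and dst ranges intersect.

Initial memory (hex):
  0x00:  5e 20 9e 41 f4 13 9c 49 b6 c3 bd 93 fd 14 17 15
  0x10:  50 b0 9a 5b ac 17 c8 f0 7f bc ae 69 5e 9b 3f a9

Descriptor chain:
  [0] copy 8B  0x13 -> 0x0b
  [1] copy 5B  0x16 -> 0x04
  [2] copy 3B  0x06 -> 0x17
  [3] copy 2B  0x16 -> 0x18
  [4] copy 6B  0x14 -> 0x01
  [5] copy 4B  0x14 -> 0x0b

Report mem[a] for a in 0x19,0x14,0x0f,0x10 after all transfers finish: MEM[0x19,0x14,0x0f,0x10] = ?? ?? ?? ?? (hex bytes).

#0 dst[0x0b+8] := {0x5b,0xac,0x17,0xc8,0xf0,0x7f,0xbc,0xae}
#1 dst[0x04+5] := {0xc8,0xf0,0x7f,0xbc,0xae}
#2 dst[0x17+3] := {0x7f,0xbc,0xae}
#3 dst[0x18+2] := {0xc8,0x7f}
#4 dst[0x01+6] := {0xac,0x17,0xc8,0x7f,0xc8,0x7f}
#5 dst[0x0b+4] := {0xac,0x17,0xc8,0x7f}
query mem[0x19]=0x7f, mem[0x14]=0xac, mem[0x0f]=0xf0, mem[0x10]=0x7f

MEM[0x19,0x14,0x0f,0x10] = 7f ac f0 7f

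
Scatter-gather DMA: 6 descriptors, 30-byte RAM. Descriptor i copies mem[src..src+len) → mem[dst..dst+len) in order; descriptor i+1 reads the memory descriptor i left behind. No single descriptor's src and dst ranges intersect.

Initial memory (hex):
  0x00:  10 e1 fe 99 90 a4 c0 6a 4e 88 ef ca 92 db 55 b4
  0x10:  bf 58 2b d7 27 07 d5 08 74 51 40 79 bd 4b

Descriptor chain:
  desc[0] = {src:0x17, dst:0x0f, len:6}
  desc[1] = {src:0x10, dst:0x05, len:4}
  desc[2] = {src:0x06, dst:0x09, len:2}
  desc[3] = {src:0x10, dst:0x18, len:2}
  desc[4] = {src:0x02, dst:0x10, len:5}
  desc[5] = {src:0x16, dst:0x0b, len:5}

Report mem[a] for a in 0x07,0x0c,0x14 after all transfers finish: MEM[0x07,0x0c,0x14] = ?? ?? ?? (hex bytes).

#0 dst[0x0f+6] := {0x08,0x74,0x51,0x40,0x79,0xbd}
#1 dst[0x05+4] := {0x74,0x51,0x40,0x79}
#2 dst[0x09+2] := {0x51,0x40}
#3 dst[0x18+2] := {0x74,0x51}
#4 dst[0x10+5] := {0xfe,0x99,0x90,0x74,0x51}
#5 dst[0x0b+5] := {0xd5,0x08,0x74,0x51,0x40}
query mem[0x07]=0x40, mem[0x0c]=0x08, mem[0x14]=0x51

MEM[0x07,0x0c,0x14] = 40 08 51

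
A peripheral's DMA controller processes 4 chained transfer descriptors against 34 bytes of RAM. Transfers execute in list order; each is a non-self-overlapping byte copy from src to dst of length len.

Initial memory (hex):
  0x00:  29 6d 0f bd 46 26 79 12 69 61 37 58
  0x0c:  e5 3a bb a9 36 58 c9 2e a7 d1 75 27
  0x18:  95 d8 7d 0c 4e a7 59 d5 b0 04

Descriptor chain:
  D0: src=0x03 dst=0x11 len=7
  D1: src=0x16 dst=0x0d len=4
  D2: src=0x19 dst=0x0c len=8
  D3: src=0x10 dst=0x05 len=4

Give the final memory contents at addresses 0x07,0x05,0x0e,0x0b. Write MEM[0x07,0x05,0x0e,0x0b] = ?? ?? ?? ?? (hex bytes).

#0 dst[0x11+7] := {0xbd,0x46,0x26,0x79,0x12,0x69,0x61}
#1 dst[0x0d+4] := {0x69,0x61,0x95,0xd8}
#2 dst[0x0c+8] := {0xd8,0x7d,0x0c,0x4e,0xa7,0x59,0xd5,0xb0}
#3 dst[0x05+4] := {0xa7,0x59,0xd5,0xb0}
query mem[0x07]=0xd5, mem[0x05]=0xa7, mem[0x0e]=0x0c, mem[0x0b]=0x58

MEM[0x07,0x05,0x0e,0x0b] = d5 a7 0c 58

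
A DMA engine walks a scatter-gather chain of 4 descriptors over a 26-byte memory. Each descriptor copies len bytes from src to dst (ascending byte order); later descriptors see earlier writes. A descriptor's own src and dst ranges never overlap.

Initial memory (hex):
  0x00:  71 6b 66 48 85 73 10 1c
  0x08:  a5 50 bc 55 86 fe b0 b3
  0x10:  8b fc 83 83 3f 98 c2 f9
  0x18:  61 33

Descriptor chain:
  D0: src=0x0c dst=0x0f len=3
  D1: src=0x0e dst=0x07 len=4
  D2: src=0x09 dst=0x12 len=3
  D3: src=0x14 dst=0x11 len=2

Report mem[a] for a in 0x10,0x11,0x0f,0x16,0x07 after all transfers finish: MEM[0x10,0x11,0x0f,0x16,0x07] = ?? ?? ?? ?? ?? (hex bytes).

#0 dst[0x0f+3] := {0x86,0xfe,0xb0}
#1 dst[0x07+4] := {0xb0,0x86,0xfe,0xb0}
#2 dst[0x12+3] := {0xfe,0xb0,0x55}
#3 dst[0x11+2] := {0x55,0x98}
query mem[0x10]=0xfe, mem[0x11]=0x55, mem[0x0f]=0x86, mem[0x16]=0xc2, mem[0x07]=0xb0

MEM[0x10,0x11,0x0f,0x16,0x07] = fe 55 86 c2 b0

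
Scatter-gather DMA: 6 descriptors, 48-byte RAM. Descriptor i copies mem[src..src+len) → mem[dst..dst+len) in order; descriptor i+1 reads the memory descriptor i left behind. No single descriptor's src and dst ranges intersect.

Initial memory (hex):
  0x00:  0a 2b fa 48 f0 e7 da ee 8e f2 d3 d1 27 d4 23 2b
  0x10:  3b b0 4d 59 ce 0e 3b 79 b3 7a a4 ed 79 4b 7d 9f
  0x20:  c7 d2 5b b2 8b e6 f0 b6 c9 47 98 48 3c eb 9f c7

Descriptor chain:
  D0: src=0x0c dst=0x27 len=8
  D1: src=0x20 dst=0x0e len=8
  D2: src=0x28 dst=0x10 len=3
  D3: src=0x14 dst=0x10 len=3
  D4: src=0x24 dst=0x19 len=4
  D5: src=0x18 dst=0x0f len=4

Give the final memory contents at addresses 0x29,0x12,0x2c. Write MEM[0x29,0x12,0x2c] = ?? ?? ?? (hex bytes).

MEM[0x29,0x12,0x2c] = 23 f0 b0

#0 dst[0x27+8] := {0x27,0xd4,0x23,0x2b,0x3b,0xb0,0x4d,0x59}
#1 dst[0x0e+8] := {0xc7,0xd2,0x5b,0xb2,0x8b,0xe6,0xf0,0x27}
#2 dst[0x10+3] := {0xd4,0x23,0x2b}
#3 dst[0x10+3] := {0xf0,0x27,0x3b}
#4 dst[0x19+4] := {0x8b,0xe6,0xf0,0x27}
#5 dst[0x0f+4] := {0xb3,0x8b,0xe6,0xf0}
query mem[0x29]=0x23, mem[0x12]=0xf0, mem[0x2c]=0xb0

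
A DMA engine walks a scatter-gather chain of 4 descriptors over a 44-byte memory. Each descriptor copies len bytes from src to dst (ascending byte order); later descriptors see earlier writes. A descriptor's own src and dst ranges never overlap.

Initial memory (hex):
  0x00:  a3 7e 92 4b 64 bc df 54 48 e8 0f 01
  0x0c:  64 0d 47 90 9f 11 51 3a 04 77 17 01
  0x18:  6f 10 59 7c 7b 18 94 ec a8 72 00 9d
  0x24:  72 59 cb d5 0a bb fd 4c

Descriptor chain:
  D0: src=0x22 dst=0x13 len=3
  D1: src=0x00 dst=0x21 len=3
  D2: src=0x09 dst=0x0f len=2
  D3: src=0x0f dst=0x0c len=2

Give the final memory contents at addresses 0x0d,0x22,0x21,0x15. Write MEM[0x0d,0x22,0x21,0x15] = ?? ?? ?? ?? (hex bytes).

MEM[0x0d,0x22,0x21,0x15] = 0f 7e a3 72

#0 dst[0x13+3] := {0x00,0x9d,0x72}
#1 dst[0x21+3] := {0xa3,0x7e,0x92}
#2 dst[0x0f+2] := {0xe8,0x0f}
#3 dst[0x0c+2] := {0xe8,0x0f}
query mem[0x0d]=0x0f, mem[0x22]=0x7e, mem[0x21]=0xa3, mem[0x15]=0x72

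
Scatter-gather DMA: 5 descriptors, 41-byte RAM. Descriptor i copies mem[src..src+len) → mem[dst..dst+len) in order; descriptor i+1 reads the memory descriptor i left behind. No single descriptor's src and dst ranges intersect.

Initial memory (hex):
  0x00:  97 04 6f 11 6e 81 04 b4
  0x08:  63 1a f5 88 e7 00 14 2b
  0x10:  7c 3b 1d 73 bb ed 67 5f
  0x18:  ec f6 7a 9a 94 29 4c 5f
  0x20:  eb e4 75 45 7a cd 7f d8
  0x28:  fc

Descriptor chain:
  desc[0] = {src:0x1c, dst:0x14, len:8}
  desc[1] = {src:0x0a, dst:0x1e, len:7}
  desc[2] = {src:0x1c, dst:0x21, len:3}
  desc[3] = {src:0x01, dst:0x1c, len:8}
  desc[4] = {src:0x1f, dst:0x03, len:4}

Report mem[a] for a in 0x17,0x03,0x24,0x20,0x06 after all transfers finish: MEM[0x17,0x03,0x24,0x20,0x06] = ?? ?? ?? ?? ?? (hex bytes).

  after D0: wrote 8B at 0x14 = 94294c5febe47545
  after D1: wrote 7B at 0x1e = f588e700142b7c
  after D2: wrote 3B at 0x21 = 9429f5
  after D3: wrote 8B at 0x1c = 046f116e8104b463
  after D4: wrote 4B at 0x03 = 6e8104b4
query mem[0x17]=0x5f, mem[0x03]=0x6e, mem[0x24]=0x7c, mem[0x20]=0x81, mem[0x06]=0xb4

MEM[0x17,0x03,0x24,0x20,0x06] = 5f 6e 7c 81 b4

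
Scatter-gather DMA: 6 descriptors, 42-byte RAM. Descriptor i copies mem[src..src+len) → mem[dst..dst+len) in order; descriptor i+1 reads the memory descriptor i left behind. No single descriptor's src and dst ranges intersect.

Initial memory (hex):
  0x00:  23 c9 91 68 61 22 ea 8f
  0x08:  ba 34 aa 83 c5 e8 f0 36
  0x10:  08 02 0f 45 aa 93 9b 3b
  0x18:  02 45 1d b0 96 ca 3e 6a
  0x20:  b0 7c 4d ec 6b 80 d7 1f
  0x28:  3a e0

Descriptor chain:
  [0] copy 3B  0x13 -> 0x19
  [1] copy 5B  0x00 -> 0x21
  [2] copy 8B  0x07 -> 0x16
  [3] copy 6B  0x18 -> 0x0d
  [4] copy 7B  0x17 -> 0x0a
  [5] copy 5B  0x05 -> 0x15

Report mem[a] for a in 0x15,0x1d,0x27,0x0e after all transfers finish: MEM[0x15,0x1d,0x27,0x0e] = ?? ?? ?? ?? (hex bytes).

#0 dst[0x19+3] := {0x45,0xaa,0x93}
#1 dst[0x21+5] := {0x23,0xc9,0x91,0x68,0x61}
#2 dst[0x16+8] := {0x8f,0xba,0x34,0xaa,0x83,0xc5,0xe8,0xf0}
#3 dst[0x0d+6] := {0x34,0xaa,0x83,0xc5,0xe8,0xf0}
#4 dst[0x0a+7] := {0xba,0x34,0xaa,0x83,0xc5,0xe8,0xf0}
#5 dst[0x15+5] := {0x22,0xea,0x8f,0xba,0x34}
query mem[0x15]=0x22, mem[0x1d]=0xf0, mem[0x27]=0x1f, mem[0x0e]=0xc5

MEM[0x15,0x1d,0x27,0x0e] = 22 f0 1f c5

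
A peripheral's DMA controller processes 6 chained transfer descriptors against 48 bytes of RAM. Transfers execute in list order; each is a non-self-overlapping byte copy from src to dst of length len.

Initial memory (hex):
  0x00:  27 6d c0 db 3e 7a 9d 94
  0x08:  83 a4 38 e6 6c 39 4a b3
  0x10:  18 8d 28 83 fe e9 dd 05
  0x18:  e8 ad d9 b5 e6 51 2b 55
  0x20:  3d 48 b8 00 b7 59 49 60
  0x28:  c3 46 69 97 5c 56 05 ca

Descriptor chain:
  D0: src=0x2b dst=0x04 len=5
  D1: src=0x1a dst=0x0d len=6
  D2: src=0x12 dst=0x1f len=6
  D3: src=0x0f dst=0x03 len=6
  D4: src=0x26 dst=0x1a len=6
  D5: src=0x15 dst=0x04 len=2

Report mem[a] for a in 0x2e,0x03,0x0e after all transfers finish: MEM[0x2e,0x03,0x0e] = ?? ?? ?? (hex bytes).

MEM[0x2e,0x03,0x0e] = 05 e6 b5

  after D0: wrote 5B at 0x04 = 975c5605ca
  after D1: wrote 6B at 0x0d = d9b5e6512b55
  after D2: wrote 6B at 0x1f = 5583fee9dd05
  after D3: wrote 6B at 0x03 = e6512b5583fe
  after D4: wrote 6B at 0x1a = 4960c3466997
  after D5: wrote 2B at 0x04 = e9dd
query mem[0x2e]=0x05, mem[0x03]=0xe6, mem[0x0e]=0xb5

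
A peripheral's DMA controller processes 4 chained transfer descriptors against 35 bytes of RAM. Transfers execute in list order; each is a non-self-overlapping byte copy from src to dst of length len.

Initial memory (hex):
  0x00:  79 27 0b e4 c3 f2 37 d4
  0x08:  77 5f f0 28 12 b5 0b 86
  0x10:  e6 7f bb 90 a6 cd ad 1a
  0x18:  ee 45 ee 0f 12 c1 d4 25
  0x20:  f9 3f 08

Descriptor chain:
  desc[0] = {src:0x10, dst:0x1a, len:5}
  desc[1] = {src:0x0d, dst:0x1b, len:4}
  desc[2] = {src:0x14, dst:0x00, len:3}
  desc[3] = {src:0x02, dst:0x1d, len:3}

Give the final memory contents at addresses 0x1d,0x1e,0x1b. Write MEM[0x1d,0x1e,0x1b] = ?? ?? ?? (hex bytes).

[0] 0x10->0x1a len=5 : e6 7f bb 90 a6
[1] 0x0d->0x1b len=4 : b5 0b 86 e6
[2] 0x14->0x00 len=3 : a6 cd ad
[3] 0x02->0x1d len=3 : ad e4 c3
query mem[0x1d]=0xad, mem[0x1e]=0xe4, mem[0x1b]=0xb5

MEM[0x1d,0x1e,0x1b] = ad e4 b5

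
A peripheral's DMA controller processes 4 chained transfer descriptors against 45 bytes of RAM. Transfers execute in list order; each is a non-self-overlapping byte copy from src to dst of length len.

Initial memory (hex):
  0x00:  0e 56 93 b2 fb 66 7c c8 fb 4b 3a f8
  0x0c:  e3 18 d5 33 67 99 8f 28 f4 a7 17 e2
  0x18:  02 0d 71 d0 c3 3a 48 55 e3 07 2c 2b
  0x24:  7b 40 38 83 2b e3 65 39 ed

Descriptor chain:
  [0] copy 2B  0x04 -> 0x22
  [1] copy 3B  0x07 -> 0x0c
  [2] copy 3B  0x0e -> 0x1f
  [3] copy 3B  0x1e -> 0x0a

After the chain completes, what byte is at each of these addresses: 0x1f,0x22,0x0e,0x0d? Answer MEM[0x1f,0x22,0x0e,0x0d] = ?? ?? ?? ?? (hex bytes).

  after D0: wrote 2B at 0x22 = fb66
  after D1: wrote 3B at 0x0c = c8fb4b
  after D2: wrote 3B at 0x1f = 4b3367
  after D3: wrote 3B at 0x0a = 484b33
query mem[0x1f]=0x4b, mem[0x22]=0xfb, mem[0x0e]=0x4b, mem[0x0d]=0xfb

MEM[0x1f,0x22,0x0e,0x0d] = 4b fb 4b fb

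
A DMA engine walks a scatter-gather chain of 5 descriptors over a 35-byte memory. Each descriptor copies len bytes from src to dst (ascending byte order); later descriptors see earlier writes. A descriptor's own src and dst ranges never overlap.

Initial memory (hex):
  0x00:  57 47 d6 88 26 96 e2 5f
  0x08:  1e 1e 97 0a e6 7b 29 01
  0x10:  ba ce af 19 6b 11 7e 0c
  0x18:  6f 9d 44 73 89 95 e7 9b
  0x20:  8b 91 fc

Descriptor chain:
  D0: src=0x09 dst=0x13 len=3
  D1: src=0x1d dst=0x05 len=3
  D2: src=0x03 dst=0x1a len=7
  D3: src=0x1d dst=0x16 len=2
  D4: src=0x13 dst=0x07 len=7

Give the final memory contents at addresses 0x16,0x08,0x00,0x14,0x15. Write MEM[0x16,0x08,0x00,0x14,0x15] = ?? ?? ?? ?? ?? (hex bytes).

#0 dst[0x13+3] := {0x1e,0x97,0x0a}
#1 dst[0x05+3] := {0x95,0xe7,0x9b}
#2 dst[0x1a+7] := {0x88,0x26,0x95,0xe7,0x9b,0x1e,0x1e}
#3 dst[0x16+2] := {0xe7,0x9b}
#4 dst[0x07+7] := {0x1e,0x97,0x0a,0xe7,0x9b,0x6f,0x9d}
query mem[0x16]=0xe7, mem[0x08]=0x97, mem[0x00]=0x57, mem[0x14]=0x97, mem[0x15]=0x0a

MEM[0x16,0x08,0x00,0x14,0x15] = e7 97 57 97 0a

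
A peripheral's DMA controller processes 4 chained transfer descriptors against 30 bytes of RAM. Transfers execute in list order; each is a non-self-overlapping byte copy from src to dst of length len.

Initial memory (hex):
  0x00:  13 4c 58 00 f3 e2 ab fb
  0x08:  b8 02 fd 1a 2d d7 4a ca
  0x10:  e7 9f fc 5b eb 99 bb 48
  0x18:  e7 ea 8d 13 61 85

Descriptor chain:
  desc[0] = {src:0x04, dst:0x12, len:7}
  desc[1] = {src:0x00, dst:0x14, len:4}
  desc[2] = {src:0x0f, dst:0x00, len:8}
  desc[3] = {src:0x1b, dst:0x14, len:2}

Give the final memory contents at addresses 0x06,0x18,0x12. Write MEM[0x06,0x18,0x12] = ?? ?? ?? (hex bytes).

D0: mem[0x12..0x18] <- [f3 e2 ab fb b8 02 fd]
D1: mem[0x14..0x17] <- [13 4c 58 00]
D2: mem[0x00..0x07] <- [ca e7 9f f3 e2 13 4c 58]
D3: mem[0x14..0x15] <- [13 61]
query mem[0x06]=0x4c, mem[0x18]=0xfd, mem[0x12]=0xf3

MEM[0x06,0x18,0x12] = 4c fd f3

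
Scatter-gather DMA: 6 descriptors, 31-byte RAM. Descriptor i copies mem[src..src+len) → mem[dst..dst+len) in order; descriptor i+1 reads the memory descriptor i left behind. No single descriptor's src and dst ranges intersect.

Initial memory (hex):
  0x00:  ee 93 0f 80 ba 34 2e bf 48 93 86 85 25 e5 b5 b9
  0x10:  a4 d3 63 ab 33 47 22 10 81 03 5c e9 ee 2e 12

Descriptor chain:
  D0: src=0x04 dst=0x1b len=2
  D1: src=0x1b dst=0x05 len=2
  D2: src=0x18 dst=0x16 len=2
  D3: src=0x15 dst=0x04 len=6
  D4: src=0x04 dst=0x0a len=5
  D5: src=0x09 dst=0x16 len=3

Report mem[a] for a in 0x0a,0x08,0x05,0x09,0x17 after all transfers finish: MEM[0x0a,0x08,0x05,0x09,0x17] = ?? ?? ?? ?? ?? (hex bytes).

MEM[0x0a,0x08,0x05,0x09,0x17] = 47 03 81 5c 47

  after D0: wrote 2B at 0x1b = ba34
  after D1: wrote 2B at 0x05 = ba34
  after D2: wrote 2B at 0x16 = 8103
  after D3: wrote 6B at 0x04 = 47810381035c
  after D4: wrote 5B at 0x0a = 4781038103
  after D5: wrote 3B at 0x16 = 5c4781
query mem[0x0a]=0x47, mem[0x08]=0x03, mem[0x05]=0x81, mem[0x09]=0x5c, mem[0x17]=0x47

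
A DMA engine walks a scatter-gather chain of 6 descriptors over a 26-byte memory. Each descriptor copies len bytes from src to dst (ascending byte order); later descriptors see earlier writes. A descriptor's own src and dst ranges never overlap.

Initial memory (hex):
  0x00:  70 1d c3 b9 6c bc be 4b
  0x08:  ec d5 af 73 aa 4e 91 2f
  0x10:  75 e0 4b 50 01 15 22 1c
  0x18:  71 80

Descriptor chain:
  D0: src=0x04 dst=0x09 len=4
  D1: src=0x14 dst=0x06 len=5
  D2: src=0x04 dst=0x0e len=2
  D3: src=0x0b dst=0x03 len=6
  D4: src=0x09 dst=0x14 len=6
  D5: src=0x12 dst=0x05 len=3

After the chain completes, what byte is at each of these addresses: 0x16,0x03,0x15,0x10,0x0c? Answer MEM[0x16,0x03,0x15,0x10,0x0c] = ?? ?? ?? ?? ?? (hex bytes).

MEM[0x16,0x03,0x15,0x10,0x0c] = be be 71 75 4b

[0] 0x04->0x09 len=4 : 6c bc be 4b
[1] 0x14->0x06 len=5 : 01 15 22 1c 71
[2] 0x04->0x0e len=2 : 6c bc
[3] 0x0b->0x03 len=6 : be 4b 4e 6c bc 75
[4] 0x09->0x14 len=6 : 1c 71 be 4b 4e 6c
[5] 0x12->0x05 len=3 : 4b 50 1c
query mem[0x16]=0xbe, mem[0x03]=0xbe, mem[0x15]=0x71, mem[0x10]=0x75, mem[0x0c]=0x4b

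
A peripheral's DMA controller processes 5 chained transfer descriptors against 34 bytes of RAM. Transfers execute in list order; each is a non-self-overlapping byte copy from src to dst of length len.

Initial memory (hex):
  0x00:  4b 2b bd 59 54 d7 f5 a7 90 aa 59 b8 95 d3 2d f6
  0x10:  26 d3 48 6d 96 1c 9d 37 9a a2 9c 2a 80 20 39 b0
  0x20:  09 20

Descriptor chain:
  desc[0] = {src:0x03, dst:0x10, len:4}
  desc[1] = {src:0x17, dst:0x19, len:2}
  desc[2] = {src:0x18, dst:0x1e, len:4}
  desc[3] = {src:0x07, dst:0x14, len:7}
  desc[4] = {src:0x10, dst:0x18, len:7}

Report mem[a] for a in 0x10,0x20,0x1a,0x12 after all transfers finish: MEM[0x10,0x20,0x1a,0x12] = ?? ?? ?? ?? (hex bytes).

MEM[0x10,0x20,0x1a,0x12] = 59 9a d7 d7

D0: mem[0x10..0x13] <- [59 54 d7 f5]
D1: mem[0x19..0x1a] <- [37 9a]
D2: mem[0x1e..0x21] <- [9a 37 9a 2a]
D3: mem[0x14..0x1a] <- [a7 90 aa 59 b8 95 d3]
D4: mem[0x18..0x1e] <- [59 54 d7 f5 a7 90 aa]
query mem[0x10]=0x59, mem[0x20]=0x9a, mem[0x1a]=0xd7, mem[0x12]=0xd7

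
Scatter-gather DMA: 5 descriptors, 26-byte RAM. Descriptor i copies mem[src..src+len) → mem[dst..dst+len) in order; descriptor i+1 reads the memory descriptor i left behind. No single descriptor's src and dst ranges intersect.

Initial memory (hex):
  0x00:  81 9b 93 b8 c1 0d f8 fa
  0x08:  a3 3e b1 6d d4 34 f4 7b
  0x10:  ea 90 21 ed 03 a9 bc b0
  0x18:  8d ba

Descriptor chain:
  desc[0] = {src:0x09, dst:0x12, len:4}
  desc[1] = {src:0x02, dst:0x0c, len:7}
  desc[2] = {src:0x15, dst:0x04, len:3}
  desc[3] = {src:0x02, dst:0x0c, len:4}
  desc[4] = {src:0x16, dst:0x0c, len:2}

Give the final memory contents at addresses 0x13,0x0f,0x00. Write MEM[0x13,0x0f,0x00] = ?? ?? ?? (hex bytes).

[0] 0x09->0x12 len=4 : 3e b1 6d d4
[1] 0x02->0x0c len=7 : 93 b8 c1 0d f8 fa a3
[2] 0x15->0x04 len=3 : d4 bc b0
[3] 0x02->0x0c len=4 : 93 b8 d4 bc
[4] 0x16->0x0c len=2 : bc b0
query mem[0x13]=0xb1, mem[0x0f]=0xbc, mem[0x00]=0x81

MEM[0x13,0x0f,0x00] = b1 bc 81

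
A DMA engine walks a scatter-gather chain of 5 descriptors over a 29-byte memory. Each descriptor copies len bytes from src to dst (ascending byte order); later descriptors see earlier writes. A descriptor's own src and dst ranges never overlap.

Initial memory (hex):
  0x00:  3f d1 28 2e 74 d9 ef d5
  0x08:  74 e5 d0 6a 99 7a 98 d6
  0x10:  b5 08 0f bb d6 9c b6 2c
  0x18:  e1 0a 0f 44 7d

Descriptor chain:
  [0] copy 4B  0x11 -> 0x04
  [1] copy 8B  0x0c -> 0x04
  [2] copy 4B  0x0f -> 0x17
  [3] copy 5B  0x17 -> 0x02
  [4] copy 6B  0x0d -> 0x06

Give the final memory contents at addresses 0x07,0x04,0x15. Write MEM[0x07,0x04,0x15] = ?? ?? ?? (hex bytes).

MEM[0x07,0x04,0x15] = 98 08 9c

D0: mem[0x04..0x07] <- [08 0f bb d6]
D1: mem[0x04..0x0b] <- [99 7a 98 d6 b5 08 0f bb]
D2: mem[0x17..0x1a] <- [d6 b5 08 0f]
D3: mem[0x02..0x06] <- [d6 b5 08 0f 44]
D4: mem[0x06..0x0b] <- [7a 98 d6 b5 08 0f]
query mem[0x07]=0x98, mem[0x04]=0x08, mem[0x15]=0x9c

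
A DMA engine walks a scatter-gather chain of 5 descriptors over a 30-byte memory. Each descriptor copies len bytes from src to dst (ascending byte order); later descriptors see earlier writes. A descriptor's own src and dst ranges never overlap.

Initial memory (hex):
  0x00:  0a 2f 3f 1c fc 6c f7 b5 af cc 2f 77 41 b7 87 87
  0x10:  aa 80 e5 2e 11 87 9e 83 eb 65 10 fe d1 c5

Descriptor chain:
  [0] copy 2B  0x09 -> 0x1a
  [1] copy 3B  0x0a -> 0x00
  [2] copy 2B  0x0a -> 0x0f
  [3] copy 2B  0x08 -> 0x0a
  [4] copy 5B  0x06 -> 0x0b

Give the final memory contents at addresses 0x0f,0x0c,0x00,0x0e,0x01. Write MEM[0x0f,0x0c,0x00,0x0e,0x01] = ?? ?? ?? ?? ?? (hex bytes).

D0: mem[0x1a..0x1b] <- [cc 2f]
D1: mem[0x00..0x02] <- [2f 77 41]
D2: mem[0x0f..0x10] <- [2f 77]
D3: mem[0x0a..0x0b] <- [af cc]
D4: mem[0x0b..0x0f] <- [f7 b5 af cc af]
query mem[0x0f]=0xaf, mem[0x0c]=0xb5, mem[0x00]=0x2f, mem[0x0e]=0xcc, mem[0x01]=0x77

MEM[0x0f,0x0c,0x00,0x0e,0x01] = af b5 2f cc 77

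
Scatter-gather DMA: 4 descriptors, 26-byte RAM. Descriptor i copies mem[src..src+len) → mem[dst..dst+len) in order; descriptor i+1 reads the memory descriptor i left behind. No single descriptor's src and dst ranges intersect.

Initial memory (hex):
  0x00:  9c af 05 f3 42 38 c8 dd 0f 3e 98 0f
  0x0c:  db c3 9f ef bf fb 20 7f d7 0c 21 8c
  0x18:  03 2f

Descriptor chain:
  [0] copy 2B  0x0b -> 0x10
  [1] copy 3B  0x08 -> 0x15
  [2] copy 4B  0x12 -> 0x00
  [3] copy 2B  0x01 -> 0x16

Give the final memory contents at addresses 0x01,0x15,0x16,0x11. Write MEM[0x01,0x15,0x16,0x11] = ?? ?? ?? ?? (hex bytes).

MEM[0x01,0x15,0x16,0x11] = 7f 0f 7f db

D0: mem[0x10..0x11] <- [0f db]
D1: mem[0x15..0x17] <- [0f 3e 98]
D2: mem[0x00..0x03] <- [20 7f d7 0f]
D3: mem[0x16..0x17] <- [7f d7]
query mem[0x01]=0x7f, mem[0x15]=0x0f, mem[0x16]=0x7f, mem[0x11]=0xdb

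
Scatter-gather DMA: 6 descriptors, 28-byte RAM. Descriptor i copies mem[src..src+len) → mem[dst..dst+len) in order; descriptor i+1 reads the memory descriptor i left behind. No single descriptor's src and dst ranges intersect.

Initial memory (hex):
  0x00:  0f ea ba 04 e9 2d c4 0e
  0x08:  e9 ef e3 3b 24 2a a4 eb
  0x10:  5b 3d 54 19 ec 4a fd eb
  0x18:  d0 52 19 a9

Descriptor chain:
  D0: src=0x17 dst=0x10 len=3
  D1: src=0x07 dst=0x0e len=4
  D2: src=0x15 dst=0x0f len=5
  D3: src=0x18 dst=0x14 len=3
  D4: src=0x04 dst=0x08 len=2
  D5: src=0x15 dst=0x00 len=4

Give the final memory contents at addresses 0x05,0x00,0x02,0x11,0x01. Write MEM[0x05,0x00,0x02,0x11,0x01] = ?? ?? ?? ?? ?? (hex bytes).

MEM[0x05,0x00,0x02,0x11,0x01] = 2d 52 eb eb 19

  after D0: wrote 3B at 0x10 = ebd052
  after D1: wrote 4B at 0x0e = 0ee9efe3
  after D2: wrote 5B at 0x0f = 4afdebd052
  after D3: wrote 3B at 0x14 = d05219
  after D4: wrote 2B at 0x08 = e92d
  after D5: wrote 4B at 0x00 = 5219ebd0
query mem[0x05]=0x2d, mem[0x00]=0x52, mem[0x02]=0xeb, mem[0x11]=0xeb, mem[0x01]=0x19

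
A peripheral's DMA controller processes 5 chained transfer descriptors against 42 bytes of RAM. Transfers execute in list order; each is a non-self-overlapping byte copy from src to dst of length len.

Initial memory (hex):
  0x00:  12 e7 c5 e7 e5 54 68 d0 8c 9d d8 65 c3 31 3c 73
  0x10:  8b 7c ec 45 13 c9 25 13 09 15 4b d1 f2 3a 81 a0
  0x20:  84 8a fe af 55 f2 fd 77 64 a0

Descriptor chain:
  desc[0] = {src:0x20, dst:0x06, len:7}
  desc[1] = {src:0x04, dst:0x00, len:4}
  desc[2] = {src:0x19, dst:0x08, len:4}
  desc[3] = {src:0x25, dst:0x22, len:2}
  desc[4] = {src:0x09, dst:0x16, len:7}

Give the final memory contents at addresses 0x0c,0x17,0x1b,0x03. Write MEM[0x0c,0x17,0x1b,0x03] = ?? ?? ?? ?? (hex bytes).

[0] 0x20->0x06 len=7 : 84 8a fe af 55 f2 fd
[1] 0x04->0x00 len=4 : e5 54 84 8a
[2] 0x19->0x08 len=4 : 15 4b d1 f2
[3] 0x25->0x22 len=2 : f2 fd
[4] 0x09->0x16 len=7 : 4b d1 f2 fd 31 3c 73
query mem[0x0c]=0xfd, mem[0x17]=0xd1, mem[0x1b]=0x3c, mem[0x03]=0x8a

MEM[0x0c,0x17,0x1b,0x03] = fd d1 3c 8a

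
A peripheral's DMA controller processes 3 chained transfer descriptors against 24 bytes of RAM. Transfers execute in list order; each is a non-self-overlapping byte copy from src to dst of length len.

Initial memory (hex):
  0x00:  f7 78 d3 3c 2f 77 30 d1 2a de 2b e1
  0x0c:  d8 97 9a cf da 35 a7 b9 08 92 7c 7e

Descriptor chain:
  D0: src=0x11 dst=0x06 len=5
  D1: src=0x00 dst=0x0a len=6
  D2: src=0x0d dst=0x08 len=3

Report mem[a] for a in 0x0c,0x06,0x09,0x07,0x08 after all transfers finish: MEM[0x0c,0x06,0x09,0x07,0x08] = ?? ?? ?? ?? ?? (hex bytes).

  after D0: wrote 5B at 0x06 = 35a7b90892
  after D1: wrote 6B at 0x0a = f778d33c2f77
  after D2: wrote 3B at 0x08 = 3c2f77
query mem[0x0c]=0xd3, mem[0x06]=0x35, mem[0x09]=0x2f, mem[0x07]=0xa7, mem[0x08]=0x3c

MEM[0x0c,0x06,0x09,0x07,0x08] = d3 35 2f a7 3c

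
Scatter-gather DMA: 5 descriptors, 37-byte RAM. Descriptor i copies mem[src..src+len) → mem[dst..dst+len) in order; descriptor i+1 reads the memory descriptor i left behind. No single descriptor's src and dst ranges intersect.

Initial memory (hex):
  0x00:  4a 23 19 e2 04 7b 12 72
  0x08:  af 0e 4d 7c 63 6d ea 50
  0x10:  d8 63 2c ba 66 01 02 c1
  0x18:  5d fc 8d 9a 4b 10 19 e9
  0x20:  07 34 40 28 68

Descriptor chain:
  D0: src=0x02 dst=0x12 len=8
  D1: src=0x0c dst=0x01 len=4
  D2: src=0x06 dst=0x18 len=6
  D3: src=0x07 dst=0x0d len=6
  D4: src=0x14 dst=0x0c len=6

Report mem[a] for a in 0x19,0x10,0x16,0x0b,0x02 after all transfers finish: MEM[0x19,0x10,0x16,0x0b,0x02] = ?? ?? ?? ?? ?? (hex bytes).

  after D0: wrote 8B at 0x12 = 19e2047b1272af0e
  after D1: wrote 4B at 0x01 = 636dea50
  after D2: wrote 6B at 0x18 = 1272af0e4d7c
  after D3: wrote 6B at 0x0d = 72af0e4d7c63
  after D4: wrote 6B at 0x0c = 047b12721272
query mem[0x19]=0x72, mem[0x10]=0x12, mem[0x16]=0x12, mem[0x0b]=0x7c, mem[0x02]=0x6d

MEM[0x19,0x10,0x16,0x0b,0x02] = 72 12 12 7c 6d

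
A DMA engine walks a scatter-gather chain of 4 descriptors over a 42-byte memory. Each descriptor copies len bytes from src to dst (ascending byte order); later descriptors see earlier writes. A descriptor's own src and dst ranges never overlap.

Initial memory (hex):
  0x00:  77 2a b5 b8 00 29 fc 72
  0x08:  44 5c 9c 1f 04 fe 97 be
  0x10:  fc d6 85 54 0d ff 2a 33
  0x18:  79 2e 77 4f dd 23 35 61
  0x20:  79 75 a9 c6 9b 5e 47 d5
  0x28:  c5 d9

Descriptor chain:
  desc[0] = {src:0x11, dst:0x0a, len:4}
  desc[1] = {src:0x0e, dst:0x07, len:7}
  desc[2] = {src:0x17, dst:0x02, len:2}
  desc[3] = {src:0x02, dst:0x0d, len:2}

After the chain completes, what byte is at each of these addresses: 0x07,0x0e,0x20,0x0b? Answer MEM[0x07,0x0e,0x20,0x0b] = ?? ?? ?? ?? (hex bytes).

[0] 0x11->0x0a len=4 : d6 85 54 0d
[1] 0x0e->0x07 len=7 : 97 be fc d6 85 54 0d
[2] 0x17->0x02 len=2 : 33 79
[3] 0x02->0x0d len=2 : 33 79
query mem[0x07]=0x97, mem[0x0e]=0x79, mem[0x20]=0x79, mem[0x0b]=0x85

MEM[0x07,0x0e,0x20,0x0b] = 97 79 79 85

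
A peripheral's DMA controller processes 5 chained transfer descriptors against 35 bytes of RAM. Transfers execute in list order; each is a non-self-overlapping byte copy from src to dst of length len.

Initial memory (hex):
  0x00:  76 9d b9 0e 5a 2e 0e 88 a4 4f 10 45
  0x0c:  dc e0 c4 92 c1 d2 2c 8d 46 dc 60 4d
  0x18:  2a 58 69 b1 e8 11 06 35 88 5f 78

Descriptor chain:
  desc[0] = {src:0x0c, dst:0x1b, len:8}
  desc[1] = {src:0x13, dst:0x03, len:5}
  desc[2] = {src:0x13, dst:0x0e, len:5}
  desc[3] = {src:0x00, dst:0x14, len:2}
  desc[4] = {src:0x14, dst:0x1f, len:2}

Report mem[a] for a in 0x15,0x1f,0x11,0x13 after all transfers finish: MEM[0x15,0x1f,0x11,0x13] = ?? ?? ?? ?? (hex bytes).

D0: mem[0x1b..0x22] <- [dc e0 c4 92 c1 d2 2c 8d]
D1: mem[0x03..0x07] <- [8d 46 dc 60 4d]
D2: mem[0x0e..0x12] <- [8d 46 dc 60 4d]
D3: mem[0x14..0x15] <- [76 9d]
D4: mem[0x1f..0x20] <- [76 9d]
query mem[0x15]=0x9d, mem[0x1f]=0x76, mem[0x11]=0x60, mem[0x13]=0x8d

MEM[0x15,0x1f,0x11,0x13] = 9d 76 60 8d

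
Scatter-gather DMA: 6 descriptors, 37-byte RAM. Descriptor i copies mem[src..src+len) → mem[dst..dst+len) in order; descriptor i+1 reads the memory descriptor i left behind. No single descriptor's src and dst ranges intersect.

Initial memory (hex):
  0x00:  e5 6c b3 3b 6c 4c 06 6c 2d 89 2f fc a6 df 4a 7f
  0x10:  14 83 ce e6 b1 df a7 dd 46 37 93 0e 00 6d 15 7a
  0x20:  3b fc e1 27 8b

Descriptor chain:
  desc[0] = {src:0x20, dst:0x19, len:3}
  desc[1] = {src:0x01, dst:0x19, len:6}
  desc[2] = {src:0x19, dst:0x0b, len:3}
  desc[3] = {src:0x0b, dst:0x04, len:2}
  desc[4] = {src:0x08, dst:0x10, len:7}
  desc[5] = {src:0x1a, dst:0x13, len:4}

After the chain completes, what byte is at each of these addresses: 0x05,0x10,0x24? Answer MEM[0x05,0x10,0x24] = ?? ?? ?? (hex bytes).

MEM[0x05,0x10,0x24] = b3 2d 8b

[0] 0x20->0x19 len=3 : 3b fc e1
[1] 0x01->0x19 len=6 : 6c b3 3b 6c 4c 06
[2] 0x19->0x0b len=3 : 6c b3 3b
[3] 0x0b->0x04 len=2 : 6c b3
[4] 0x08->0x10 len=7 : 2d 89 2f 6c b3 3b 4a
[5] 0x1a->0x13 len=4 : b3 3b 6c 4c
query mem[0x05]=0xb3, mem[0x10]=0x2d, mem[0x24]=0x8b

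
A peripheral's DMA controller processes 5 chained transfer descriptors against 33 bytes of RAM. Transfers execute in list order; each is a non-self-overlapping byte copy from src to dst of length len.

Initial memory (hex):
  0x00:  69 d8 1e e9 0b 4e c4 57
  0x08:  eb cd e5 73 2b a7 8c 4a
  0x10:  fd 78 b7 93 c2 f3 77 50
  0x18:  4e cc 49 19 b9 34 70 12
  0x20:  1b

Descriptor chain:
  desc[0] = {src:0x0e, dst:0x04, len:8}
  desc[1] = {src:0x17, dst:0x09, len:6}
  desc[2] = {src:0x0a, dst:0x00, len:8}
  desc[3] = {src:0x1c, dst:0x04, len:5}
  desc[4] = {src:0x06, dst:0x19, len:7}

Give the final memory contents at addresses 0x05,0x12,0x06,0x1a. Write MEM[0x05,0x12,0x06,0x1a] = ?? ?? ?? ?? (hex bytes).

MEM[0x05,0x12,0x06,0x1a] = 34 b7 70 12

#0 dst[0x04+8] := {0x8c,0x4a,0xfd,0x78,0xb7,0x93,0xc2,0xf3}
#1 dst[0x09+6] := {0x50,0x4e,0xcc,0x49,0x19,0xb9}
#2 dst[0x00+8] := {0x4e,0xcc,0x49,0x19,0xb9,0x4a,0xfd,0x78}
#3 dst[0x04+5] := {0xb9,0x34,0x70,0x12,0x1b}
#4 dst[0x19+7] := {0x70,0x12,0x1b,0x50,0x4e,0xcc,0x49}
query mem[0x05]=0x34, mem[0x12]=0xb7, mem[0x06]=0x70, mem[0x1a]=0x12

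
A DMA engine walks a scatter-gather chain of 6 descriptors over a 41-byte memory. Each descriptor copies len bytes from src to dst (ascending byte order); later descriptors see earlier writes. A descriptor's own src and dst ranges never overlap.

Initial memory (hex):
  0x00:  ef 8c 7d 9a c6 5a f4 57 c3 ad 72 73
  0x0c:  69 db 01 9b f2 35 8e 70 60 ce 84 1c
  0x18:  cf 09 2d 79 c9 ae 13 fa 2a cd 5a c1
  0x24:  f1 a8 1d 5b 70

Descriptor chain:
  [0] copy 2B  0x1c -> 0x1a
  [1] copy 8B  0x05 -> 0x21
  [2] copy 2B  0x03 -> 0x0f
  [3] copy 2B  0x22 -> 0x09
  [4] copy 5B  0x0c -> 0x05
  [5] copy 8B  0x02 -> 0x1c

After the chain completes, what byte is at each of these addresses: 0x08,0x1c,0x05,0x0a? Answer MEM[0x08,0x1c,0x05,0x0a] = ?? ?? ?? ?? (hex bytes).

MEM[0x08,0x1c,0x05,0x0a] = 9a 7d 69 57

#0 dst[0x1a+2] := {0xc9,0xae}
#1 dst[0x21+8] := {0x5a,0xf4,0x57,0xc3,0xad,0x72,0x73,0x69}
#2 dst[0x0f+2] := {0x9a,0xc6}
#3 dst[0x09+2] := {0xf4,0x57}
#4 dst[0x05+5] := {0x69,0xdb,0x01,0x9a,0xc6}
#5 dst[0x1c+8] := {0x7d,0x9a,0xc6,0x69,0xdb,0x01,0x9a,0xc6}
query mem[0x08]=0x9a, mem[0x1c]=0x7d, mem[0x05]=0x69, mem[0x0a]=0x57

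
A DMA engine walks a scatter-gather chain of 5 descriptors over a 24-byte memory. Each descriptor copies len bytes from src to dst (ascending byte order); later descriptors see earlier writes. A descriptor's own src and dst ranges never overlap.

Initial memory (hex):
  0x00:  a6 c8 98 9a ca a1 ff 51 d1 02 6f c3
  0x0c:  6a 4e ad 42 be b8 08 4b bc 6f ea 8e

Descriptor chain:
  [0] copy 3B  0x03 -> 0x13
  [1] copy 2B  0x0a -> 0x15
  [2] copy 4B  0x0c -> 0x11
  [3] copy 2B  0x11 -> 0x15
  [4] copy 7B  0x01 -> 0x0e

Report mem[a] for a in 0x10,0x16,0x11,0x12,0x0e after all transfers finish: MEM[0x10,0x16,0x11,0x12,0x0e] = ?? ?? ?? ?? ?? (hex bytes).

  after D0: wrote 3B at 0x13 = 9acaa1
  after D1: wrote 2B at 0x15 = 6fc3
  after D2: wrote 4B at 0x11 = 6a4ead42
  after D3: wrote 2B at 0x15 = 6a4e
  after D4: wrote 7B at 0x0e = c8989acaa1ff51
query mem[0x10]=0x9a, mem[0x16]=0x4e, mem[0x11]=0xca, mem[0x12]=0xa1, mem[0x0e]=0xc8

MEM[0x10,0x16,0x11,0x12,0x0e] = 9a 4e ca a1 c8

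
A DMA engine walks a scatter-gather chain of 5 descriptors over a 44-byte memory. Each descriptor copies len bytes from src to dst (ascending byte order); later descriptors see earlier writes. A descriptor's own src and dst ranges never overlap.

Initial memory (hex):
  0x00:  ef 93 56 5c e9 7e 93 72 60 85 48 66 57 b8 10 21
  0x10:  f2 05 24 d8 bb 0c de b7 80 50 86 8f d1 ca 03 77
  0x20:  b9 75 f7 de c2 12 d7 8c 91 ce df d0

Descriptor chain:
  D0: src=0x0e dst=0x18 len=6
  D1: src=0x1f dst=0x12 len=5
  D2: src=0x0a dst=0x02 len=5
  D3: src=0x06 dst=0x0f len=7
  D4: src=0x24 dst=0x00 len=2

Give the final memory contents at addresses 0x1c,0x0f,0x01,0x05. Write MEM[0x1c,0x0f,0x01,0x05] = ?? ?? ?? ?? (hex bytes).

D0: mem[0x18..0x1d] <- [10 21 f2 05 24 d8]
D1: mem[0x12..0x16] <- [77 b9 75 f7 de]
D2: mem[0x02..0x06] <- [48 66 57 b8 10]
D3: mem[0x0f..0x15] <- [10 72 60 85 48 66 57]
D4: mem[0x00..0x01] <- [c2 12]
query mem[0x1c]=0x24, mem[0x0f]=0x10, mem[0x01]=0x12, mem[0x05]=0xb8

MEM[0x1c,0x0f,0x01,0x05] = 24 10 12 b8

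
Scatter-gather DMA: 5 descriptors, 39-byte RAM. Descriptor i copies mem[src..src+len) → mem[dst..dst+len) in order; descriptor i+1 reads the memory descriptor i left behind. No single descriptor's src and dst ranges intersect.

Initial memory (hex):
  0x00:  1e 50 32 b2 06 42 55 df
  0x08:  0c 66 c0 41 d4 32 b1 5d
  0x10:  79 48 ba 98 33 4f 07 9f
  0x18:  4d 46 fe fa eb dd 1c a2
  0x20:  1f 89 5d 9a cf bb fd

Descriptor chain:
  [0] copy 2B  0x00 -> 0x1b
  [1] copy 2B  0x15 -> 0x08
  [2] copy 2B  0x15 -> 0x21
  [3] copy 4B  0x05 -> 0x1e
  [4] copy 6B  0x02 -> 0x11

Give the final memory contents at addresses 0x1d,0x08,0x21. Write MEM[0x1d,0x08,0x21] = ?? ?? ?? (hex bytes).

[0] 0x00->0x1b len=2 : 1e 50
[1] 0x15->0x08 len=2 : 4f 07
[2] 0x15->0x21 len=2 : 4f 07
[3] 0x05->0x1e len=4 : 42 55 df 4f
[4] 0x02->0x11 len=6 : 32 b2 06 42 55 df
query mem[0x1d]=0xdd, mem[0x08]=0x4f, mem[0x21]=0x4f

MEM[0x1d,0x08,0x21] = dd 4f 4f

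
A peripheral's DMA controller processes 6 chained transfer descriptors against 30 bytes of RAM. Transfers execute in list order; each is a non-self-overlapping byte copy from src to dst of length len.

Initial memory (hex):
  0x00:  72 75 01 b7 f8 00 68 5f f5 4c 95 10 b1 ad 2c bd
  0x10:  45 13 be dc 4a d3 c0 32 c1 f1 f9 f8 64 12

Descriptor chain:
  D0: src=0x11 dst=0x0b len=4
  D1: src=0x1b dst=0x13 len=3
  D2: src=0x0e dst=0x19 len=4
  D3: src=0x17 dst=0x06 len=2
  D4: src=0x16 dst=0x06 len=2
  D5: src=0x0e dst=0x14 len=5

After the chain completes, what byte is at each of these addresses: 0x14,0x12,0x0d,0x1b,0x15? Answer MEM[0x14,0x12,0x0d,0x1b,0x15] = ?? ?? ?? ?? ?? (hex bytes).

MEM[0x14,0x12,0x0d,0x1b,0x15] = 4a be dc 45 bd

#0 dst[0x0b+4] := {0x13,0xbe,0xdc,0x4a}
#1 dst[0x13+3] := {0xf8,0x64,0x12}
#2 dst[0x19+4] := {0x4a,0xbd,0x45,0x13}
#3 dst[0x06+2] := {0x32,0xc1}
#4 dst[0x06+2] := {0xc0,0x32}
#5 dst[0x14+5] := {0x4a,0xbd,0x45,0x13,0xbe}
query mem[0x14]=0x4a, mem[0x12]=0xbe, mem[0x0d]=0xdc, mem[0x1b]=0x45, mem[0x15]=0xbd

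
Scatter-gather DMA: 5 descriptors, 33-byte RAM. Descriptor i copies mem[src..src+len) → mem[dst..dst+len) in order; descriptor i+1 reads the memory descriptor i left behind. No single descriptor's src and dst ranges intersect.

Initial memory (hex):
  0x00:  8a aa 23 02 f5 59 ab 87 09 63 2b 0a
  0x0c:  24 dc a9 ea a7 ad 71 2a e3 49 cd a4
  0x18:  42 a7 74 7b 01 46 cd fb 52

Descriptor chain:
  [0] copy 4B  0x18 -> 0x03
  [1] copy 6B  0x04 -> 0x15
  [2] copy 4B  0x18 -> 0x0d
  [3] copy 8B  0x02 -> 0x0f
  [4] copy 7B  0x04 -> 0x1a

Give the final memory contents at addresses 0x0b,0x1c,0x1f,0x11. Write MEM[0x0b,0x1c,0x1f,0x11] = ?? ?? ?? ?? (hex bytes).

[0] 0x18->0x03 len=4 : 42 a7 74 7b
[1] 0x04->0x15 len=6 : a7 74 7b 87 09 63
[2] 0x18->0x0d len=4 : 87 09 63 7b
[3] 0x02->0x0f len=8 : 23 42 a7 74 7b 87 09 63
[4] 0x04->0x1a len=7 : a7 74 7b 87 09 63 2b
query mem[0x0b]=0x0a, mem[0x1c]=0x7b, mem[0x1f]=0x63, mem[0x11]=0xa7

MEM[0x0b,0x1c,0x1f,0x11] = 0a 7b 63 a7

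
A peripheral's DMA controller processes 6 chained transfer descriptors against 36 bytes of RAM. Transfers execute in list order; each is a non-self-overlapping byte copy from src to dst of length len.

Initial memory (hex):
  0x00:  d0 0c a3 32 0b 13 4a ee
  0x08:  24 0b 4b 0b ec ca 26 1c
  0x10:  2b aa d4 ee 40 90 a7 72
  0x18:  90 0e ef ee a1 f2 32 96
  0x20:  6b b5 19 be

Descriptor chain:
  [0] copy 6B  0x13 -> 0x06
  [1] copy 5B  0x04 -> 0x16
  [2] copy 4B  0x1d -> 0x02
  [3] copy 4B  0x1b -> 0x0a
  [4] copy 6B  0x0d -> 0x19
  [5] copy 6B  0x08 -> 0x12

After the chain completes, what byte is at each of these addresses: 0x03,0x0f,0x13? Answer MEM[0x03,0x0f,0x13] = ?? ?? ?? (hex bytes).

MEM[0x03,0x0f,0x13] = 32 1c a7

[0] 0x13->0x06 len=6 : ee 40 90 a7 72 90
[1] 0x04->0x16 len=5 : 0b 13 ee 40 90
[2] 0x1d->0x02 len=4 : f2 32 96 6b
[3] 0x1b->0x0a len=4 : ee a1 f2 32
[4] 0x0d->0x19 len=6 : 32 26 1c 2b aa d4
[5] 0x08->0x12 len=6 : 90 a7 ee a1 f2 32
query mem[0x03]=0x32, mem[0x0f]=0x1c, mem[0x13]=0xa7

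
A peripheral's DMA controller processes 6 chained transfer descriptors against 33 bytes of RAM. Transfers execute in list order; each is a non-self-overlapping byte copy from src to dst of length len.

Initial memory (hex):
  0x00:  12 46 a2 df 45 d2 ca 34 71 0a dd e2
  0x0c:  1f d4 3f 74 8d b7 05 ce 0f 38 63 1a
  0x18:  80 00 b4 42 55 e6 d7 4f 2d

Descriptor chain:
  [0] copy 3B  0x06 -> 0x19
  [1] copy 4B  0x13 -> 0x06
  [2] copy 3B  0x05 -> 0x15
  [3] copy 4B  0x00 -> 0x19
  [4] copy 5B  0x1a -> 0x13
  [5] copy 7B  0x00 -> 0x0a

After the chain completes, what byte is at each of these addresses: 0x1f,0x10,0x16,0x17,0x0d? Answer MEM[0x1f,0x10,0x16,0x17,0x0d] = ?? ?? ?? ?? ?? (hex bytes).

[0] 0x06->0x19 len=3 : ca 34 71
[1] 0x13->0x06 len=4 : ce 0f 38 63
[2] 0x05->0x15 len=3 : d2 ce 0f
[3] 0x00->0x19 len=4 : 12 46 a2 df
[4] 0x1a->0x13 len=5 : 46 a2 df e6 d7
[5] 0x00->0x0a len=7 : 12 46 a2 df 45 d2 ce
query mem[0x1f]=0x4f, mem[0x10]=0xce, mem[0x16]=0xe6, mem[0x17]=0xd7, mem[0x0d]=0xdf

MEM[0x1f,0x10,0x16,0x17,0x0d] = 4f ce e6 d7 df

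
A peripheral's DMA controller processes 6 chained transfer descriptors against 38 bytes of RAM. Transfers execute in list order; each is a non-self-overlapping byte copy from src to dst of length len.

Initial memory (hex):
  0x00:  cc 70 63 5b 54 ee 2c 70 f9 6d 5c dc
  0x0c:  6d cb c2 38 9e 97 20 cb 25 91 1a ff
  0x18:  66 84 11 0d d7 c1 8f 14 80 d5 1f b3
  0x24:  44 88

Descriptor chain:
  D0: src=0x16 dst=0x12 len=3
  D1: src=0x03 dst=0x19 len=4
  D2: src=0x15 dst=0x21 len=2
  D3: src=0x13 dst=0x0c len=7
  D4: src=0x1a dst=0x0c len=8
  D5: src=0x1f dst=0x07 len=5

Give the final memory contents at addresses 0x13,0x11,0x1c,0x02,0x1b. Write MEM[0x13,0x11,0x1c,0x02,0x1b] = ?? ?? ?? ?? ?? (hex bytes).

  after D0: wrote 3B at 0x12 = 1aff66
  after D1: wrote 4B at 0x19 = 5b54ee2c
  after D2: wrote 2B at 0x21 = 911a
  after D3: wrote 7B at 0x0c = ff66911aff665b
  after D4: wrote 8B at 0x0c = 54ee2cc18f148091
  after D5: wrote 5B at 0x07 = 1480911ab3
query mem[0x13]=0x91, mem[0x11]=0x14, mem[0x1c]=0x2c, mem[0x02]=0x63, mem[0x1b]=0xee

MEM[0x13,0x11,0x1c,0x02,0x1b] = 91 14 2c 63 ee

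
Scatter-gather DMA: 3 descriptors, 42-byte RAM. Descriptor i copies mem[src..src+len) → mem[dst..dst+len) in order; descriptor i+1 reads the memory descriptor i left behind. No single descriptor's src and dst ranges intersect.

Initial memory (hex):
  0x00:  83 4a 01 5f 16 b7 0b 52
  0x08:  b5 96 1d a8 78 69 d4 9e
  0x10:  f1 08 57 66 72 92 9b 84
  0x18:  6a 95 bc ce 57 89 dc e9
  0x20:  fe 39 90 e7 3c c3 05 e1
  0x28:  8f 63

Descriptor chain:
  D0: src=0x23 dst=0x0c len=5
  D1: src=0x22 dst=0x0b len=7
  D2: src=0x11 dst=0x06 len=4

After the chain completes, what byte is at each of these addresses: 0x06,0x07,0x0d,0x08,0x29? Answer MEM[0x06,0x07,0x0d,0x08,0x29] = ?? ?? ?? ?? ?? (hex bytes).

D0: mem[0x0c..0x10] <- [e7 3c c3 05 e1]
D1: mem[0x0b..0x11] <- [90 e7 3c c3 05 e1 8f]
D2: mem[0x06..0x09] <- [8f 57 66 72]
query mem[0x06]=0x8f, mem[0x07]=0x57, mem[0x0d]=0x3c, mem[0x08]=0x66, mem[0x29]=0x63

MEM[0x06,0x07,0x0d,0x08,0x29] = 8f 57 3c 66 63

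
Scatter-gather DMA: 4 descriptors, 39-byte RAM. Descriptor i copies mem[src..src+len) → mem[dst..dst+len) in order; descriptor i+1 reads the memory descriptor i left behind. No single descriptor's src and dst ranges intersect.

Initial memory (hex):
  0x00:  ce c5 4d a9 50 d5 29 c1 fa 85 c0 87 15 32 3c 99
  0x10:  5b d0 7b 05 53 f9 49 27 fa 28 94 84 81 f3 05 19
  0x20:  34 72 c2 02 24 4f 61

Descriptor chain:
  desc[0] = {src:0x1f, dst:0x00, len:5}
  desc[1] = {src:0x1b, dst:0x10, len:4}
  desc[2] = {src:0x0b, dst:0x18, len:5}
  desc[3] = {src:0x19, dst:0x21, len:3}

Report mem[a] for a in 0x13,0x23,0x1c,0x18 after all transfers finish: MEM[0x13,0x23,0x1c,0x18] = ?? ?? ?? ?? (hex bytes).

D0: mem[0x00..0x04] <- [19 34 72 c2 02]
D1: mem[0x10..0x13] <- [84 81 f3 05]
D2: mem[0x18..0x1c] <- [87 15 32 3c 99]
D3: mem[0x21..0x23] <- [15 32 3c]
query mem[0x13]=0x05, mem[0x23]=0x3c, mem[0x1c]=0x99, mem[0x18]=0x87

MEM[0x13,0x23,0x1c,0x18] = 05 3c 99 87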